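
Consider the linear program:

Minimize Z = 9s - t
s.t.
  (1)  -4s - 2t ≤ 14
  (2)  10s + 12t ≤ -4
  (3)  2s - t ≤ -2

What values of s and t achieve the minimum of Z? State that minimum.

Corner points and Z = 9s - t:
  (-40/7, 31/7) → Z = -391/7
  (-9/4, -5/2) → Z = -71/4
  (-14/17, 6/17) → Z = -132/17

s = -40/7, t = 31/7, minimum Z = -391/7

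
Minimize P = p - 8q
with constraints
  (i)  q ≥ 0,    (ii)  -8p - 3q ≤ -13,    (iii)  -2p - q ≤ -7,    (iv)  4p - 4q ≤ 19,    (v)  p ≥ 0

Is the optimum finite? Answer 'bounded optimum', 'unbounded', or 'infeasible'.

From the feasible point (7/2, 0), moving in the direction (4, 4) keeps every constraint satisfied while P decreases without bound.

unbounded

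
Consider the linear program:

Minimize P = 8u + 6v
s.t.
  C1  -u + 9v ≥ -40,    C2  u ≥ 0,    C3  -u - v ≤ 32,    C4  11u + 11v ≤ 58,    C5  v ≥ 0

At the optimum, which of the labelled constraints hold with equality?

Extreme points and P = 8u + 6v:
  (0, 58/11) → P = 348/11
  (0, 0) → P = 0
  (58/11, 0) → P = 464/11

The minimum is at (0, 0). Substituting into each constraint, equality holds for C2 and C5; the remaining constraints have slack.

C2 and C5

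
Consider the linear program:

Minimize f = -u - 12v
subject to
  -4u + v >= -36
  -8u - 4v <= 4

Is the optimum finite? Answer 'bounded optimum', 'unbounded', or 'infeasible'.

unbounded

From the feasible point (35/6, -38/3), moving in the direction (-4, 8) keeps every constraint satisfied while f decreases without bound.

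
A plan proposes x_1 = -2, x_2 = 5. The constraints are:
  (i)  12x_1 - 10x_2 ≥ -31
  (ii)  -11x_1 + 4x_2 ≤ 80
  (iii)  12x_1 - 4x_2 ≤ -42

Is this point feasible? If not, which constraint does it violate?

not feasible — violates (i)

Constraint (i): 12x_1 - 10x_2 = -74, which is not ≥ -31. All other constraints are satisfied.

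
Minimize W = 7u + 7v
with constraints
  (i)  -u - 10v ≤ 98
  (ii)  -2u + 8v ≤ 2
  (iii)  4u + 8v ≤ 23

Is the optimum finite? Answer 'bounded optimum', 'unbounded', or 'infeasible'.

Feasible corners and W = 7u + 7v:
  (-201/7, -97/14) → W = -499/2
  (507/16, -415/32) → W = 4193/32
  (7/2, 9/8) → W = 259/8
The feasible region has finitely many vertices and no improving ray; the minimum is -499/2 at (-201/7, -97/14).

bounded optimum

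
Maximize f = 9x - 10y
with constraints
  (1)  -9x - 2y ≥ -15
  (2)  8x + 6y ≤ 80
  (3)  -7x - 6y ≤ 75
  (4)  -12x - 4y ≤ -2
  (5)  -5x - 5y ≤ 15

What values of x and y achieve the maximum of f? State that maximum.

Feasible corners and f = 9x - 10y:
  (-35/19, 300/19) → f = -3315/19
  (3, -6) → f = 87
  (-77/10, 118/5) → f = -3053/10
  (7/4, -19/4) → f = 253/4

The binding constraints are -9x - 2y = -15 and -5x - 5y = 15.
Solving simultaneously gives x = 3, y = -6.

x = 3, y = -6, maximum f = 87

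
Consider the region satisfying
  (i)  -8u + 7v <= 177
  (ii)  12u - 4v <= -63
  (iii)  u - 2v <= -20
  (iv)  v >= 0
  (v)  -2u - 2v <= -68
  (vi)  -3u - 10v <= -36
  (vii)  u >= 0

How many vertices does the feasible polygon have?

3

Intersecting each pair of boundary lines and keeping only the points that satisfy every inequality leaves:
  (267/52, 405/13)
  (61/15, 449/15)
  (73/16, 471/16)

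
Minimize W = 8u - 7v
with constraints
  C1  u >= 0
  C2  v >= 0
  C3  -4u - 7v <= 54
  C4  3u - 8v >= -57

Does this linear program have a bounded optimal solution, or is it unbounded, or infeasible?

Vertices and W = 8u - 7v:
  (0, 0) → W = 0
  (0, 57/8) → W = -399/8
The feasible region has finitely many vertices and no improving ray; the minimum is -399/8 at (0, 57/8).

bounded optimum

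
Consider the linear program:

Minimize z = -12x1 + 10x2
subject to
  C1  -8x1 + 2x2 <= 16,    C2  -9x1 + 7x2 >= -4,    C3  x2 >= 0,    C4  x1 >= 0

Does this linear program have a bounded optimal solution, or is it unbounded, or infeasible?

bounded optimum

Corner points and z = -12x1 + 10x2:
  (0, 8) → z = 80
  (4/9, 0) → z = -16/3
  (0, 0) → z = 0
The feasible region has finitely many vertices and no improving ray; the minimum is -16/3 at (4/9, 0).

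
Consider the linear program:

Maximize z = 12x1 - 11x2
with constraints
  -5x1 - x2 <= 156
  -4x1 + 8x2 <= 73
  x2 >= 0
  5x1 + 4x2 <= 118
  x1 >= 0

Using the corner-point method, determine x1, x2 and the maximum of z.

Extreme points and z = 12x1 - 11x2:
  (163/14, 837/56) → z = -1383/56
  (0, 73/8) → z = -803/8
  (118/5, 0) → z = 1416/5
  (0, 0) → z = 0

At the optimal vertex, x2 = 0 and 5x1 + 4x2 = 118.
Solving simultaneously gives x1 = 118/5, x2 = 0.

x1 = 118/5, x2 = 0, maximum z = 1416/5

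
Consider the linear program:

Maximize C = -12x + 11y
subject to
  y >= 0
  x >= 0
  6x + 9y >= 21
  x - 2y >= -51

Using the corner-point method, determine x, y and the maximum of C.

Corner points and C = -12x + 11y:
  (7/2, 0) → C = -42
  (0, 7/3) → C = 77/3
  (0, 51/2) → C = 561/2
The feasible region is unbounded (it extends along (2, 1), (1, 0)), but C strictly decreases along every unbounded feasible direction, so there is no improving ray and the maximum is attained at a vertex.

The binding constraints are x = 0 and x - 2y = -51.
Solving simultaneously gives x = 0, y = 51/2.

x = 0, y = 51/2, maximum C = 561/2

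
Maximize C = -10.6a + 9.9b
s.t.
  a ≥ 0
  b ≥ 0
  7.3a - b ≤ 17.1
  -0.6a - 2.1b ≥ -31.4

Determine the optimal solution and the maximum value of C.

The optimum lies where a = 0 and -0.6a - 2.1b = -31.4.
Solving simultaneously gives a = 0, b = 314/21.

a = 0, b = 314/21, maximum C = 5181/35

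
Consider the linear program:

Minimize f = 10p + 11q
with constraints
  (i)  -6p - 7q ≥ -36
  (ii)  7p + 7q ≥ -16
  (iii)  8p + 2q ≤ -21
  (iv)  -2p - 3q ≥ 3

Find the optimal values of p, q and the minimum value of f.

Vertices and f = 10p + 11q:
  (-115/42, 19/42) → f = -941/42
  (-27/7, 11/7) → f = -149/7
  (-57/20, 9/10) → f = -93/5

The optimum lies where 7p + 7q = -16 and 8p + 2q = -21.
Solving simultaneously gives p = -115/42, q = 19/42.

p = -115/42, q = 19/42, minimum f = -941/42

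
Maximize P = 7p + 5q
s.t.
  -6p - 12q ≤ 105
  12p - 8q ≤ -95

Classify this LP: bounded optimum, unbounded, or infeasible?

From the feasible point (-165/16, -115/32), moving in the direction (8, 12) keeps every constraint satisfied while P increases without bound.

unbounded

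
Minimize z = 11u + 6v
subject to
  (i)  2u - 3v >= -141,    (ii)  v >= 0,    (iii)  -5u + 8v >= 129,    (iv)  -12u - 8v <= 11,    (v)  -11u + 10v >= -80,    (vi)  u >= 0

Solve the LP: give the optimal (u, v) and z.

u = 0, v = 129/8, minimum z = 387/4

Vertices and z = 11u + 6v:
  (1650/13, 1711/13) → z = 28416/13
  (0, 47) → z = 282
  (965/19, 1819/38) → z = 16072/19
  (0, 129/8) → z = 387/4

The optimum lies where -5u + 8v = 129 and u = 0.
Solving simultaneously gives u = 0, v = 129/8.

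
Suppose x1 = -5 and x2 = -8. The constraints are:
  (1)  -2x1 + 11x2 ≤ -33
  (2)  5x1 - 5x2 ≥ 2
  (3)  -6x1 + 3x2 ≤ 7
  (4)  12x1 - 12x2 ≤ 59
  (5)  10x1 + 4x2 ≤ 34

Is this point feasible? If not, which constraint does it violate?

(1): -78 ≤ -33 ✓
(2): 15 ≥ 2 ✓
(3): 6 ≤ 7 ✓
(4): 36 ≤ 59 ✓
(5): -82 ≤ 34 ✓

feasible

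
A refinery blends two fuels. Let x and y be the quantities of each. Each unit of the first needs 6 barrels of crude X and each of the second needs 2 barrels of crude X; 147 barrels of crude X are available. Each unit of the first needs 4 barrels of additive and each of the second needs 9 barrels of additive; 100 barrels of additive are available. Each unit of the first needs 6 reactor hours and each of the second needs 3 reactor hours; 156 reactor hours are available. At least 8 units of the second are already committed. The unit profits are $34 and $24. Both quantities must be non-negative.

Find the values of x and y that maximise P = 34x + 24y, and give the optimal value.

x = 7, y = 8, maximum P = 430

Extreme points and P = 34x + 24y:
  (0, 100/9) → P = 800/3
  (0, 8) → P = 192
  (7, 8) → P = 430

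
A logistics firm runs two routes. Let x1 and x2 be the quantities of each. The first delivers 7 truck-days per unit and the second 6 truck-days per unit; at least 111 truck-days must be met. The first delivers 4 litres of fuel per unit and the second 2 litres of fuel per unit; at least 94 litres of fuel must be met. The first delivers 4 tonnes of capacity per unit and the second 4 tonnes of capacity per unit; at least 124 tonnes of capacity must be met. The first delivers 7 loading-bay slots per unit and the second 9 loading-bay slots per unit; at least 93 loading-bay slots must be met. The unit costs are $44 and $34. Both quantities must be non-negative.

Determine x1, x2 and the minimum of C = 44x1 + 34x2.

x1 = 16, x2 = 15, minimum C = 1214

The feasible region is unbounded (it extends along (0, 1), (1, 0)), but C strictly increases along every unbounded feasible direction, so there is no improving ray and the minimum is attained at a vertex.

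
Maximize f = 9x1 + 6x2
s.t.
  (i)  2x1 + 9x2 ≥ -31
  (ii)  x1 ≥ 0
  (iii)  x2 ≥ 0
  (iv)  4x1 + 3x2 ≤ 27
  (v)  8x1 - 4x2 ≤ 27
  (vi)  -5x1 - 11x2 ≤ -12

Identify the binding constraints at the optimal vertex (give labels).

Extreme points and f = 9x1 + 6x2:
  (0, 9) → f = 54
  (0, 12/11) → f = 72/11
  (27/8, 0) → f = 243/8
  (12/5, 0) → f = 108/5
  (189/40, 27/10) → f = 2349/40

The maximum is at (189/40, 27/10). Substituting into each constraint, equality holds for (iv) and (v); the remaining constraints have slack.

(iv) and (v)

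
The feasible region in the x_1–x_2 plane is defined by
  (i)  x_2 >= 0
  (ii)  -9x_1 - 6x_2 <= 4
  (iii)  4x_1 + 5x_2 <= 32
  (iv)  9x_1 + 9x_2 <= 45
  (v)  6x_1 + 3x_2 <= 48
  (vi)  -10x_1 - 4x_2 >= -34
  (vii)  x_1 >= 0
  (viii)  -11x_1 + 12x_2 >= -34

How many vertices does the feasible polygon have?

5

Of the 28 pairwise boundary intersections, those satisfying every inequality are:
  (0, 0)
  (34/11, 0)
  (7/3, 8/3)
  (0, 5)
  (136/41, 17/82)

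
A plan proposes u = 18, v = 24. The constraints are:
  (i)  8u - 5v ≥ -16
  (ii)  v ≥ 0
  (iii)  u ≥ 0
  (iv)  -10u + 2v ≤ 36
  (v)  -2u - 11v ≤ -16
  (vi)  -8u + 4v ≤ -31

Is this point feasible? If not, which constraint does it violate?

feasible

(i): 24 ≥ -16 ✓
(ii): 24 ≥ 0 ✓
(iii): 18 ≥ 0 ✓
(iv): -132 ≤ 36 ✓
(v): -300 ≤ -16 ✓
(vi): -48 ≤ -31 ✓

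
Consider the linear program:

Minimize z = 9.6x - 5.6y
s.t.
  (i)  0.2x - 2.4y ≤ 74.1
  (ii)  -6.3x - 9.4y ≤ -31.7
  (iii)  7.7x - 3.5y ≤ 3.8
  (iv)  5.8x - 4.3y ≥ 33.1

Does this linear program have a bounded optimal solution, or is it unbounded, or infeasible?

The boundaries 0.2x - 2.4y = 74.1 and -6.3x - 9.4y = -31.7 meet at (38631/850, -46049/1700), but that point violates 7.7x - 3.5y ≤ 3.8. Every candidate vertex is excluded by some other constraint, so the feasible region is empty.

infeasible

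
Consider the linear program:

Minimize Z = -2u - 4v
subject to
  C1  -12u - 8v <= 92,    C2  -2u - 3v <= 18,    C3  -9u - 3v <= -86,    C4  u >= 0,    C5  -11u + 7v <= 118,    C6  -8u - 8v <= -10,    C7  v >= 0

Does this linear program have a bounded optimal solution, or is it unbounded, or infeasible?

From the feasible point (31/12, 251/12), moving in the direction (1, 0) keeps every constraint satisfied while Z decreases without bound.

unbounded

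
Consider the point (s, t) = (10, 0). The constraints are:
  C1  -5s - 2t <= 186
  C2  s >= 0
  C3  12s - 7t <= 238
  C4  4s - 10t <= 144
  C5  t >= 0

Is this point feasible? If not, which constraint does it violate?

feasible

C1: -50 ≤ 186 ✓
C2: 10 ≥ 0 ✓
C3: 120 ≤ 238 ✓
C4: 40 ≤ 144 ✓
C5: 0 ≥ 0 ✓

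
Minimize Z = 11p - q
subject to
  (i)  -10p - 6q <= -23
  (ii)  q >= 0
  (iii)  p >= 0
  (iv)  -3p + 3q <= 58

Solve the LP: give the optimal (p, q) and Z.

p = 0, q = 58/3, minimum Z = -58/3

The feasible region is unbounded (it extends along (1, 1), (1, 0)), but Z strictly increases along every unbounded feasible direction, so there is no improving ray and the minimum is attained at a vertex.

The binding constraints are p = 0 and -3p + 3q = 58.
Solving simultaneously gives p = 0, q = 58/3.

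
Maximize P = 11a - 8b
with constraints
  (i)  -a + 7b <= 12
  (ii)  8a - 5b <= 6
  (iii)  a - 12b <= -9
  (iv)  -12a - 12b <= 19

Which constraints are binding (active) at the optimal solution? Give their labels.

Vertices and P = 11a - 8b:
  (2, 2) → P = 6
  (-277/96, 125/96) → P = -1349/32
  (9/7, 6/7) → P = 51/7
  (-28/13, 89/156) → P = -1102/39

The maximum is at (9/7, 6/7). Substituting into each constraint, equality holds for (ii) and (iii); the remaining constraints have slack.

(ii) and (iii)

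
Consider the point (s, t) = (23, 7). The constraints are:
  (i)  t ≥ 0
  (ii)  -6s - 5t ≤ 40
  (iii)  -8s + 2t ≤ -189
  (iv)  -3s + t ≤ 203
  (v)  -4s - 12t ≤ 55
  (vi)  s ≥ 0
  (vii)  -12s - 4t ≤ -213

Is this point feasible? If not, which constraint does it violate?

Constraint (iii): -8s + 2t = -170, which is not ≤ -189. All other constraints are satisfied.

not feasible — violates (iii)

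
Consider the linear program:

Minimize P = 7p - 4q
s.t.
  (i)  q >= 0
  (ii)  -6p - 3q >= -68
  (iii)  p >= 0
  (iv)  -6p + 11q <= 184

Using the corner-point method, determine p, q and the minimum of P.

p = 0, q = 184/11, minimum P = -736/11

Feasible corners and P = 7p - 4q:
  (34/3, 0) → P = 238/3
  (0, 0) → P = 0
  (7/3, 18) → P = -167/3
  (0, 184/11) → P = -736/11

At the optimal vertex, p = 0 and -6p + 11q = 184.
Solving simultaneously gives p = 0, q = 184/11.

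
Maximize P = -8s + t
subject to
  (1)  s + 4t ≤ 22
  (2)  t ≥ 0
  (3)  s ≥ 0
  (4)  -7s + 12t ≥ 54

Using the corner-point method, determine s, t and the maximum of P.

Vertices and P = -8s + t:
  (0, 11/2) → P = 11/2
  (6/5, 26/5) → P = -22/5
  (0, 9/2) → P = 9/2

At the optimal vertex, s + 4t = 22 and s = 0.
Solving simultaneously gives s = 0, t = 11/2.

s = 0, t = 11/2, maximum P = 11/2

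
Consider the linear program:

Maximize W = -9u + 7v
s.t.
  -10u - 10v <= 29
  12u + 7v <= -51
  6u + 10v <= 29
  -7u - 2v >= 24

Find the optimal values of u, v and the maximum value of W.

u = -29/2, v = 58/5, maximum W = 2117/10

Corner points and W = -9u + 7v:
  (-307/50, 81/25) → W = 3897/50
  (-29/2, 58/5) → W = 2117/10
  (-713/78, 109/13) → W = 3665/26

The optimum lies where -10u - 10v = 29 and 6u + 10v = 29.
Solving simultaneously gives u = -29/2, v = 58/5.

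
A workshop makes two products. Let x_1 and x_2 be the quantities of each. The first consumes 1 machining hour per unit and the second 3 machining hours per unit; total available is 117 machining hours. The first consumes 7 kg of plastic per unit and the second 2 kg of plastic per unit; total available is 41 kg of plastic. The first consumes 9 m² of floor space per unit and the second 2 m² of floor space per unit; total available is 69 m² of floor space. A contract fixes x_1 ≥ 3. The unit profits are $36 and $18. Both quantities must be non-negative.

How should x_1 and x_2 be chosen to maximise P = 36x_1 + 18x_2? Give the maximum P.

Extreme points and P = 36x_1 + 18x_2:
  (41/7, 0) → P = 1476/7
  (3, 0) → P = 108
  (3, 10) → P = 288

x_1 = 3, x_2 = 10, maximum P = 288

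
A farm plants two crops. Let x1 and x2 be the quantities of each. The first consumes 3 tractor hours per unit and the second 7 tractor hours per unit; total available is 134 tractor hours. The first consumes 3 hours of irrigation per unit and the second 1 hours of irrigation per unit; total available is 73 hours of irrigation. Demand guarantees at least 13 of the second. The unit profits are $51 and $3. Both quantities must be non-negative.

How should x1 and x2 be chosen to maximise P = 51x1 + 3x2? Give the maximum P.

x1 = 43/3, x2 = 13, maximum P = 770

Extreme points and P = 51x1 + 3x2:
  (0, 134/7) → P = 402/7
  (0, 13) → P = 39
  (43/3, 13) → P = 770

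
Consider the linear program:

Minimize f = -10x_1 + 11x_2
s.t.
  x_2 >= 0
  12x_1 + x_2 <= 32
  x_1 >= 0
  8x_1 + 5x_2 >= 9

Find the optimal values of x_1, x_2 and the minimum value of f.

x_1 = 8/3, x_2 = 0, minimum f = -80/3

Vertices and f = -10x_1 + 11x_2:
  (8/3, 0) → f = -80/3
  (9/8, 0) → f = -45/4
  (0, 32) → f = 352
  (0, 9/5) → f = 99/5

At the optimal vertex, x_2 = 0 and 12x_1 + x_2 = 32.
Solving simultaneously gives x_1 = 8/3, x_2 = 0.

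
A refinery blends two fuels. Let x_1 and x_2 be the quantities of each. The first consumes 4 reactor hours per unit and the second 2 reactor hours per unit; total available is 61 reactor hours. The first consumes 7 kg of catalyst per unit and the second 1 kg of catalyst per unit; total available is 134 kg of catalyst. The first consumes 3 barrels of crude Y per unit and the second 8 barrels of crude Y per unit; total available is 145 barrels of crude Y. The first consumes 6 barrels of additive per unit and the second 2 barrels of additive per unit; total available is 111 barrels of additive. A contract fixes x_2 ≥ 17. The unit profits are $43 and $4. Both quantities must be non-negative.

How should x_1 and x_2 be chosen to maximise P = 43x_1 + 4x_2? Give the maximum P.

Feasible corners and P = 43x_1 + 4x_2:
  (0, 145/8) → P = 145/2
  (0, 17) → P = 68
  (3, 17) → P = 197

The optimum lies where 3x_1 + 8x_2 = 145 and x_2 = 17.
Solving simultaneously gives x_1 = 3, x_2 = 17.

x_1 = 3, x_2 = 17, maximum P = 197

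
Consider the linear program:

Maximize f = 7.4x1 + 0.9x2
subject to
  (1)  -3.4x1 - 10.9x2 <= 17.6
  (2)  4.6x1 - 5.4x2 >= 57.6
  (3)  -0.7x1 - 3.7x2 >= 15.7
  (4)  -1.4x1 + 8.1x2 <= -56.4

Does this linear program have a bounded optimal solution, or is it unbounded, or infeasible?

unbounded

From the feasible point (10601/495, -4106/495), moving in the direction (10.9, -3.4) keeps every constraint satisfied while f increases without bound.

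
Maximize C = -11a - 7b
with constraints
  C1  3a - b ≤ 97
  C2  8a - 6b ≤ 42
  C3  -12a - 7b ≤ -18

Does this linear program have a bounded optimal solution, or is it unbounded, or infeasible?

bounded optimum

Vertices and C = -11a - 7b:
  (54, 65) → C = -1049
  (201/64, -45/16) → C = -951/64
The feasible region has finitely many vertices and no improving ray; the maximum is -951/64 at (201/64, -45/16).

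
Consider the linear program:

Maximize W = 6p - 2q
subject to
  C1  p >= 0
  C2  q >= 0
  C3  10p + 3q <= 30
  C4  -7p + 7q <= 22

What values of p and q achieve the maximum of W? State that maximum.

Feasible corners and W = 6p - 2q:
  (0, 0) → W = 0
  (0, 22/7) → W = -44/7
  (3, 0) → W = 18
  (144/91, 430/91) → W = 4/91

p = 3, q = 0, maximum W = 18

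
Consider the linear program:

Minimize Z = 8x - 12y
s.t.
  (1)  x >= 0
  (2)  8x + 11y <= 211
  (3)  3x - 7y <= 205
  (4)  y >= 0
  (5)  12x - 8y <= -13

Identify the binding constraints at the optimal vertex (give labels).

(1) and (2)

Corner points and Z = 8x - 12y:
  (0, 211/11) → Z = -2532/11
  (0, 13/8) → Z = -39/2
  (1545/196, 659/49) → Z = -4818/49

The minimum is at (0, 211/11). Substituting into each constraint, equality holds for (1) and (2); the remaining constraints have slack.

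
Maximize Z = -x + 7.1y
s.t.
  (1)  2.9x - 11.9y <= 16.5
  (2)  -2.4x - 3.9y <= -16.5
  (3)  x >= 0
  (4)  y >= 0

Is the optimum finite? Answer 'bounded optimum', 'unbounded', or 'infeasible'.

From the feasible point (8690/1329, 275/1329), moving in the direction (0, 1) keeps every constraint satisfied while Z increases without bound.

unbounded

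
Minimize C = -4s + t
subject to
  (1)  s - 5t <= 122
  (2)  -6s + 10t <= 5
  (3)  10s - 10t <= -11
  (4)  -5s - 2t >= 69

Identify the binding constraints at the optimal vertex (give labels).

(3) and (4)

Extreme points and C = -4s + t:
  (-249/4, -737/20) → C = 4243/20
  (-255/8, -1231/40) → C = 3869/40
  (-350/31, -389/62) → C = 2411/62
  (-356/35, -127/14) → C = 2213/70

The minimum is at (-356/35, -127/14). Substituting into each constraint, equality holds for (3) and (4); the remaining constraints have slack.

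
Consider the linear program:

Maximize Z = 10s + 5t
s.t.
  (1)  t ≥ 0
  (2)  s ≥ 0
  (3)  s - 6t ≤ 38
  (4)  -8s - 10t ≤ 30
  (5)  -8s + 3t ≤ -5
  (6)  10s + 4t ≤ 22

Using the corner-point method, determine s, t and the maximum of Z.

s = 43/31, t = 63/31, maximum Z = 745/31

Feasible corners and Z = 10s + 5t:
  (5/8, 0) → Z = 25/4
  (11/5, 0) → Z = 22
  (43/31, 63/31) → Z = 745/31

At the optimal vertex, -8s + 3t = -5 and 10s + 4t = 22.
Solving simultaneously gives s = 43/31, t = 63/31.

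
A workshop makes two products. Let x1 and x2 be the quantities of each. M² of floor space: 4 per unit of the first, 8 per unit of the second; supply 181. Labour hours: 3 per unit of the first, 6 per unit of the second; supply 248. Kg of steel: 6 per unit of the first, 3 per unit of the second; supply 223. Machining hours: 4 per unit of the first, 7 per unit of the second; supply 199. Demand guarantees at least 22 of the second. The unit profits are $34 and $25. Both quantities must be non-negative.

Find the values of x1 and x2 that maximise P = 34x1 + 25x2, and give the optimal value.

x1 = 5/4, x2 = 22, maximum P = 1185/2

Extreme points and P = 34x1 + 25x2:
  (0, 181/8) → P = 4525/8
  (0, 22) → P = 550
  (5/4, 22) → P = 1185/2

At the optimal vertex, 4x1 + 8x2 = 181 and x2 = 22.
Solving simultaneously gives x1 = 5/4, x2 = 22.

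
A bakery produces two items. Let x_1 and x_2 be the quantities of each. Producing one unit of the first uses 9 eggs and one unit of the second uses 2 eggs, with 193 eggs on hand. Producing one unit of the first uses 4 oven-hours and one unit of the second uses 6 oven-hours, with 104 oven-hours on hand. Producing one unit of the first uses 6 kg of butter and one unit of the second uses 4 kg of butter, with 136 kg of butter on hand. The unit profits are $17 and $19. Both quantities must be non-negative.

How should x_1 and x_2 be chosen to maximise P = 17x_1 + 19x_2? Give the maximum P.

Vertices and P = 17x_1 + 19x_2:
  (0, 0) → P = 0
  (0, 52/3) → P = 988/3
  (193/9, 0) → P = 3281/9
  (125/6, 11/4) → P = 4877/12
  (20, 4) → P = 416

x_1 = 20, x_2 = 4, maximum P = 416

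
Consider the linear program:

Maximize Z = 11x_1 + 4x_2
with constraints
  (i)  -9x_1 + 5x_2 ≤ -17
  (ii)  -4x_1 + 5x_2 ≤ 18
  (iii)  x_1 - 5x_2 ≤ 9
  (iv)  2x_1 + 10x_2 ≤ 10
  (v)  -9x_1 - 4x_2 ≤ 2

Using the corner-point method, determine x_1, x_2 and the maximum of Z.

x_1 = 7, x_2 = -2/5, maximum Z = 377/5

At the optimal vertex, x_1 - 5x_2 = 9 and 2x_1 + 10x_2 = 10.
Solving simultaneously gives x_1 = 7, x_2 = -2/5.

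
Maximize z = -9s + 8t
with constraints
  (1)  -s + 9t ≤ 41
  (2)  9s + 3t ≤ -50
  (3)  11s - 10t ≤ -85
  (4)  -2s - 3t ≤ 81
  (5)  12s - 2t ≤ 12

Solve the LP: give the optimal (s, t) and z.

Corner points and z = -9s + 8t:
  (-191/28, 319/84) → z = 7709/84
  (-284/7, 1/21) → z = 7676/21
  (-755/123, 215/123) → z = 8515/123
  (-1065/53, -721/53) → z = 3817/53

s = -284/7, t = 1/21, maximum z = 7676/21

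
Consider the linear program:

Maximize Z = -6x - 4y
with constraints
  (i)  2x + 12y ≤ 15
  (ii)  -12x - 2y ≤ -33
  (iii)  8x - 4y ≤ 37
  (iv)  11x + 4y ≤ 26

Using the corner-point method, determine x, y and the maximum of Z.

Extreme points and Z = -6x - 4y:
  (103/32, -45/16) → Z = -129/16
  (40/13, -51/26) → Z = -138/13
  (63/19, -199/76) → Z = -179/19

The binding constraints are -12x - 2y = -33 and 8x - 4y = 37.
Solving simultaneously gives x = 103/32, y = -45/16.

x = 103/32, y = -45/16, maximum Z = -129/16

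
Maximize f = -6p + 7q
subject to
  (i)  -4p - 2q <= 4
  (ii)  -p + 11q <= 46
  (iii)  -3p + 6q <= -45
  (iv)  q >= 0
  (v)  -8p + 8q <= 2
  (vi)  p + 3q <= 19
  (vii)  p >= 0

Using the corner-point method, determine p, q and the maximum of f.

The optimum lies where -3p + 6q = -45 and q = 0.
Solving simultaneously gives p = 15, q = 0.

p = 15, q = 0, maximum f = -90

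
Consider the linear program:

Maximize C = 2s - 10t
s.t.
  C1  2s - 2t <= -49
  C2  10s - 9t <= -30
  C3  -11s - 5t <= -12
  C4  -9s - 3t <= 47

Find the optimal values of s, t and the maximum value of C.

s = -221/32, t = 563/32, maximum C = -759/4

Vertices and C = 2s - 10t:
  (381/2, 215) → C = -1769
  (-221/32, 563/32) → C = -759/4
  (-271/12, 625/12) → C = -566
The feasible region is unbounded (it extends along (9, 10), (-1, 3)), but C strictly decreases along every unbounded feasible direction, so there is no improving ray and the maximum is attained at a vertex.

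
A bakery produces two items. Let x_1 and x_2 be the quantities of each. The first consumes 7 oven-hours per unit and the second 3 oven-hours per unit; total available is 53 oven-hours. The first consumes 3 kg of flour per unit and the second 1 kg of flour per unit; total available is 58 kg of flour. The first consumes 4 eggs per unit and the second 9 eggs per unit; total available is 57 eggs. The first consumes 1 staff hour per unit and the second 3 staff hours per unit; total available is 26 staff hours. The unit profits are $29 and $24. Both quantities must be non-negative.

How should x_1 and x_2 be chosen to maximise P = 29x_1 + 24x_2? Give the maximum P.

x_1 = 6, x_2 = 11/3, maximum P = 262

Extreme points and P = 29x_1 + 24x_2:
  (0, 0) → P = 0
  (0, 19/3) → P = 152
  (53/7, 0) → P = 1537/7
  (6, 11/3) → P = 262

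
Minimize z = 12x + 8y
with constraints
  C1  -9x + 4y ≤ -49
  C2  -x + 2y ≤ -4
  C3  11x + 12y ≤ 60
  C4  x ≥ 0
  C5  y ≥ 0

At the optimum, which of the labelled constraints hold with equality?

C1 and C5

Vertices and z = 12x + 8y:
  (207/38, 1/152) → z = 1243/19
  (49/9, 0) → z = 196/3
  (60/11, 0) → z = 720/11

The minimum is at (49/9, 0). Substituting into each constraint, equality holds for C1 and C5; the remaining constraints have slack.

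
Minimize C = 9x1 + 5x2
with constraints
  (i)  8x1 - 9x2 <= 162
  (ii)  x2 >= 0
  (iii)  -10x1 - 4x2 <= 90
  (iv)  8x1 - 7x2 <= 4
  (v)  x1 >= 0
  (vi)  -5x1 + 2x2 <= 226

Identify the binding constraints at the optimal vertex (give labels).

Feasible corners and C = 9x1 + 5x2:
  (1/2, 0) → C = 9/2
  (0, 0) → C = 0
  (0, 113) → C = 565
The feasible region is unbounded (it extends along (7, 8), (2, 5)), but C strictly increases along every unbounded feasible direction, so there is no improving ray and the minimum is attained at a vertex.

The minimum is at (0, 0). Substituting into each constraint, equality holds for (ii) and (v); the remaining constraints have slack.

(ii) and (v)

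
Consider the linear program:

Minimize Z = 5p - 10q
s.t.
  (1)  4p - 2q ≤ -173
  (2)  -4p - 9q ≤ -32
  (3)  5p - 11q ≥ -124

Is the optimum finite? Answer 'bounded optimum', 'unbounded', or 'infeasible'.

infeasible

The boundaries 4p - 2q = -173 and -4p - 9q = -32 meet at (-1493/44, 205/11), but that point violates 5p - 11q ≥ -124. Every candidate vertex is excluded by some other constraint, so the feasible region is empty.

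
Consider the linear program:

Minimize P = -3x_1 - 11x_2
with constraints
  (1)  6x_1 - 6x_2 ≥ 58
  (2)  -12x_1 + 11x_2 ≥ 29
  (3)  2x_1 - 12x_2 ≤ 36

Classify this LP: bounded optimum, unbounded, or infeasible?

The boundaries 6x_1 - 6x_2 = 58 and -12x_1 + 11x_2 = 29 meet at (-406/3, -145), but that point violates 2x_1 - 12x_2 ≤ 36. Every candidate vertex is excluded by some other constraint, so the feasible region is empty.

infeasible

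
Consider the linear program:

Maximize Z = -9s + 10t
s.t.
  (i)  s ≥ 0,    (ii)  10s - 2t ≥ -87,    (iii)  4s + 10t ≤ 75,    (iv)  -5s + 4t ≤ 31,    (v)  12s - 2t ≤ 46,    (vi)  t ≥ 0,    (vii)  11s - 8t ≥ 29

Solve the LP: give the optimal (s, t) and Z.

s = 155/37, t = 79/37, maximum Z = -605/37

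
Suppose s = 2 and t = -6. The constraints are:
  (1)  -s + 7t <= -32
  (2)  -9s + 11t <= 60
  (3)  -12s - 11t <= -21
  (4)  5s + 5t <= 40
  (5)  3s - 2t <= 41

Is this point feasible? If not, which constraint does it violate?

not feasible — violates (3)

Constraint (3): -12s - 11t = 42, which is not ≤ -21. All other constraints are satisfied.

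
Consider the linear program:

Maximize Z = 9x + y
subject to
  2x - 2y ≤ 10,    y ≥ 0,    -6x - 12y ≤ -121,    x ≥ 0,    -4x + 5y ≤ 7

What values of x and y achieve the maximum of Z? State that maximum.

Feasible corners and Z = 9x + y:
  (181/18, 91/18) → Z = 860/9
  (32, 27) → Z = 315
  (521/78, 263/39) → Z = 5215/78

At the optimal vertex, 2x - 2y = 10 and -4x + 5y = 7.
Solving simultaneously gives x = 32, y = 27.

x = 32, y = 27, maximum Z = 315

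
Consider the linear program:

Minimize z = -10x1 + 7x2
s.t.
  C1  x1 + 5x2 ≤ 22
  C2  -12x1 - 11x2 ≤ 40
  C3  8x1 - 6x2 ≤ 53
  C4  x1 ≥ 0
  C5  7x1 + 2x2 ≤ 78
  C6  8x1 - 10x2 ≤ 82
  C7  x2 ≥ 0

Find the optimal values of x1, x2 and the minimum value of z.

x1 = 397/46, x2 = 123/46, minimum z = -3109/46

The binding constraints are x1 + 5x2 = 22 and 8x1 - 6x2 = 53.
Solving simultaneously gives x1 = 397/46, x2 = 123/46.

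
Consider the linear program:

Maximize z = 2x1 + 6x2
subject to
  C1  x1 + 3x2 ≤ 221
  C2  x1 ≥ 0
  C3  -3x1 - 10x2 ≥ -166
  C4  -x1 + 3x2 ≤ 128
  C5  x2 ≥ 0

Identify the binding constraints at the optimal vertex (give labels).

C3 and C5

Extreme points and z = 2x1 + 6x2:
  (0, 83/5) → z = 498/5
  (0, 0) → z = 0
  (166/3, 0) → z = 332/3

The maximum is at (166/3, 0). Substituting into each constraint, equality holds for C3 and C5; the remaining constraints have slack.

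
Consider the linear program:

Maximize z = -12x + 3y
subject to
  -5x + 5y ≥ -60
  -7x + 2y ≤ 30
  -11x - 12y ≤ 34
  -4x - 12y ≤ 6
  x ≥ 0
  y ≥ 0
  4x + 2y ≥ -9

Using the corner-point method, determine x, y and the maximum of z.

Corner points and z = -12x + 3y:
  (12, 0) → z = -144
  (0, 15) → z = 45
  (0, 0) → z = 0
The feasible region is unbounded (it extends along (1, 1), (2, 7)), but z strictly decreases along every unbounded feasible direction, so there is no improving ray and the maximum is attained at a vertex.

The optimum lies where -7x + 2y = 30 and x = 0.
Solving simultaneously gives x = 0, y = 15.

x = 0, y = 15, maximum z = 45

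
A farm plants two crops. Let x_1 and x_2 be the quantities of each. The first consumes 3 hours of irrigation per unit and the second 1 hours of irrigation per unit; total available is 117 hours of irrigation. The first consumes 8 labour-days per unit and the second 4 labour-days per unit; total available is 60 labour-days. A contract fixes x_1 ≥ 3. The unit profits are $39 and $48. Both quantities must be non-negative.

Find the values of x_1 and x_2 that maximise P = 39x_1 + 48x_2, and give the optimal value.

x_1 = 3, x_2 = 9, maximum P = 549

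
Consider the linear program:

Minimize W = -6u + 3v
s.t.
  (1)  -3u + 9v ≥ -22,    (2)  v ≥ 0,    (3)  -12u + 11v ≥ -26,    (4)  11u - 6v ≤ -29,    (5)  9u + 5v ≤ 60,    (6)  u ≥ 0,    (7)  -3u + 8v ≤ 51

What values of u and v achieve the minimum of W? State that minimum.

u = 37/35, v = 237/35, minimum W = 489/35

Extreme points and W = -6u + 3v:
  (0, 29/6) → W = 29/2
  (37/35, 237/35) → W = 489/35
  (0, 51/8) → W = 153/8

The optimum lies where 11u - 6v = -29 and -3u + 8v = 51.
Solving simultaneously gives u = 37/35, v = 237/35.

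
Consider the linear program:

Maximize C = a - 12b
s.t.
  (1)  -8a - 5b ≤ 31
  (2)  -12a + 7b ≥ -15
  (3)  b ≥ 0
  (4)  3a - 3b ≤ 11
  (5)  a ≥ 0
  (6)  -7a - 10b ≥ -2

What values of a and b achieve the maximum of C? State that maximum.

Extreme points and C = a - 12b:
  (0, 0) → C = 0
  (2/7, 0) → C = 2/7
  (0, 1/5) → C = -12/5

a = 2/7, b = 0, maximum C = 2/7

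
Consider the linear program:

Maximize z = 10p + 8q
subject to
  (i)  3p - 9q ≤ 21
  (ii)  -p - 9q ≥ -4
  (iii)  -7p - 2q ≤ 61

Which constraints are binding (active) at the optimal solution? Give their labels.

Corner points and z = 10p + 8q:
  (25/4, -1/4) → z = 121/2
  (-169/23, -110/23) → z = -2570/23
  (-557/61, 89/61) → z = -4858/61

The maximum is at (25/4, -1/4). Substituting into each constraint, equality holds for (i) and (ii); the remaining constraints have slack.

(i) and (ii)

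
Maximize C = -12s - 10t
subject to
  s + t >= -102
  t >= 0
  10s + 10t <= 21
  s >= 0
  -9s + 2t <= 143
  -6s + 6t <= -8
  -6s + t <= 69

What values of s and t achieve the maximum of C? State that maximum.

Extreme points and C = -12s - 10t:
  (21/10, 0) → C = -126/5
  (4/3, 0) → C = -16
  (103/60, 23/60) → C = -733/30

s = 4/3, t = 0, maximum C = -16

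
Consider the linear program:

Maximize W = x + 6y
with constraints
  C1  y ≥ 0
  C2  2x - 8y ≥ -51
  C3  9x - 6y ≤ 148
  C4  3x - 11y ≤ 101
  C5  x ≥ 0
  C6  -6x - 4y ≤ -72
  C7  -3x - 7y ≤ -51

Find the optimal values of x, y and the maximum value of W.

Extreme points and W = x + 6y:
  (149/6, 151/12) → W = 301/3
  (93/14, 225/28) → W = 384/7
  (1342/81, 5/27) → W = 1432/81
  (10, 3) → W = 28

At the optimal vertex, 2x - 8y = -51 and 9x - 6y = 148.
Solving simultaneously gives x = 149/6, y = 151/12.

x = 149/6, y = 151/12, maximum W = 301/3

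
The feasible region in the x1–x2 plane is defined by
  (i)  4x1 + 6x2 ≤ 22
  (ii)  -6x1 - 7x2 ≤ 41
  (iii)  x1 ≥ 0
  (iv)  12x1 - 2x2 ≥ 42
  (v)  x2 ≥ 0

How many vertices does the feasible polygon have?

Pairwise boundary intersections that survive every other constraint:
  (37/10, 6/5)
  (11/2, 0)
  (7/2, 0)

3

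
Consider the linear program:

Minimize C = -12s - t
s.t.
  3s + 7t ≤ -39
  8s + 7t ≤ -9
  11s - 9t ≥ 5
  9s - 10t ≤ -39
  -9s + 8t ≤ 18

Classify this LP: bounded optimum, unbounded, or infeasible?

infeasible

The boundaries 3s + 7t = -39 and 8s + 7t = -9 meet at (6, -57/7), but that point violates 9s - 10t ≤ -39. Every candidate vertex is excluded by some other constraint, so the feasible region is empty.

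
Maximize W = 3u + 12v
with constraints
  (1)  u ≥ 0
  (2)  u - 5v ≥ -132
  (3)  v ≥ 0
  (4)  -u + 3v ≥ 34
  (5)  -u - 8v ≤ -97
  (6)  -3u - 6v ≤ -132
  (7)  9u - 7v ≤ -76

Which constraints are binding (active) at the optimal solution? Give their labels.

Vertices and W = 3u + 12v:
  (0, 132/5) → W = 1584/5
  (0, 22) → W = 264
  (272/19, 556/19) → W = 7488/19
  (156/25, 472/25) → W = 6132/25

The maximum is at (272/19, 556/19). Substituting into each constraint, equality holds for (2) and (7); the remaining constraints have slack.

(2) and (7)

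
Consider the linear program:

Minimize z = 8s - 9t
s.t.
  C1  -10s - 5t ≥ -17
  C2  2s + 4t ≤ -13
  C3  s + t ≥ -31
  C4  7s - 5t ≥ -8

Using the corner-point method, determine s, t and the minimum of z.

s = -97/38, t = -75/38, minimum z = -101/38

Corner points and z = 8s - 9t:
  (133/30, -82/15) → z = 254/3
  (172/5, -327/5) → z = 4319/5
  (-97/38, -75/38) → z = -101/38
  (-163/12, -209/12) → z = 577/12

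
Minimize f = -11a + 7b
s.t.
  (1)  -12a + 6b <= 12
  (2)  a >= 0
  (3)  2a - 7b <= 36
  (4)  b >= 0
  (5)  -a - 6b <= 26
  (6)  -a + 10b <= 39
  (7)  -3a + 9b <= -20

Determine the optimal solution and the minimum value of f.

Extreme points and f = -11a + 7b:
  (18, 0) → f = -198
  (633/13, 114/13) → f = -6165/13
  (20/3, 0) → f = -220/3
  (551/21, 137/21) → f = -5102/21

At the optimal vertex, 2a - 7b = 36 and -a + 10b = 39.
Solving simultaneously gives a = 633/13, b = 114/13.

a = 633/13, b = 114/13, minimum f = -6165/13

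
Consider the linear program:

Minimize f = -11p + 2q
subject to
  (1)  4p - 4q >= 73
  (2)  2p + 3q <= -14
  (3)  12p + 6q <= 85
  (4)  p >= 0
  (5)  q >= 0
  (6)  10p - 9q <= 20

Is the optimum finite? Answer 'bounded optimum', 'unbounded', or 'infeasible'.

infeasible

The boundaries q = 0 and 10p - 9q = 20 meet at (2, 0), but that point violates 4p - 4q ≥ 73. Every candidate vertex is excluded by some other constraint, so the feasible region is empty.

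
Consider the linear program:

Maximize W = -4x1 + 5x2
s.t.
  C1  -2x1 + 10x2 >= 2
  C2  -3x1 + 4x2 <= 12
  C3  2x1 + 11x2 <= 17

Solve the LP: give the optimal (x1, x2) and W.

x1 = -56/11, x2 = -9/11, maximum W = 179/11

Vertices and W = -4x1 + 5x2:
  (-56/11, -9/11) → W = 179/11
  (74/21, 19/21) → W = -67/7
  (-64/41, 75/41) → W = 631/41

At the optimal vertex, -2x1 + 10x2 = 2 and -3x1 + 4x2 = 12.
Solving simultaneously gives x1 = -56/11, x2 = -9/11.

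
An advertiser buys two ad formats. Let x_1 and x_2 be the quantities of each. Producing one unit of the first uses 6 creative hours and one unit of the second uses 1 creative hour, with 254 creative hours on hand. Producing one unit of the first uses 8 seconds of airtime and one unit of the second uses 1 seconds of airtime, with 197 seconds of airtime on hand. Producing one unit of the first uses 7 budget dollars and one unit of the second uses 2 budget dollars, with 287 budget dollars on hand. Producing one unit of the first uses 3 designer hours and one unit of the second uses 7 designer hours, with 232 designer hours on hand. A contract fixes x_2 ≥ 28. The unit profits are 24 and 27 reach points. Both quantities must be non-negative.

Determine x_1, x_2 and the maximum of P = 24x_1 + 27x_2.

Extreme points and P = 24x_1 + 27x_2:
  (0, 232/7) → P = 6264/7
  (0, 28) → P = 756
  (12, 28) → P = 1044

At the optimal vertex, 3x_1 + 7x_2 = 232 and x_2 = 28.
Solving simultaneously gives x_1 = 12, x_2 = 28.

x_1 = 12, x_2 = 28, maximum P = 1044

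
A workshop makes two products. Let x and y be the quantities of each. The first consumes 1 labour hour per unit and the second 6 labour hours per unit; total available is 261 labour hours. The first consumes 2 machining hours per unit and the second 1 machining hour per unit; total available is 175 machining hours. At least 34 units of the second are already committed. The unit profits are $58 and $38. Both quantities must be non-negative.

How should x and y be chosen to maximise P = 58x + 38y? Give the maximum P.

x = 57, y = 34, maximum P = 4598

Extreme points and P = 58x + 38y:
  (0, 87/2) → P = 1653
  (0, 34) → P = 1292
  (57, 34) → P = 4598

The binding constraints are x + 6y = 261 and y = 34.
Solving simultaneously gives x = 57, y = 34.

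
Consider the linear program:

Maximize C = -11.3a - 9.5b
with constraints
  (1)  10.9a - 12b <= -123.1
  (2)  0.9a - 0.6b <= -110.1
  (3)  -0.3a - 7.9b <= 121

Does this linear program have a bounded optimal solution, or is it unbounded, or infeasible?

From the feasible point (-10471/81, -281/27), moving in the direction (-7.9, 0.3) keeps every constraint satisfied while C increases without bound.

unbounded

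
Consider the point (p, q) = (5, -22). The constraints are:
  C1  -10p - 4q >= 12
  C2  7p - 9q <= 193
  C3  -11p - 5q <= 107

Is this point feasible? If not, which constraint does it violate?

Constraint C2: 7p - 9q = 233, which is not ≤ 193. All other constraints are satisfied.

not feasible — violates C2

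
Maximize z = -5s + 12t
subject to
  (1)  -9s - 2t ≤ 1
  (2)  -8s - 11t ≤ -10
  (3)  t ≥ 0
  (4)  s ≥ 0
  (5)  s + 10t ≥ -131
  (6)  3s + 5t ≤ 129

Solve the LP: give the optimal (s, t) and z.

Vertices and z = -5s + 12t:
  (5/4, 0) → z = -25/4
  (0, 10/11) → z = 120/11
  (43, 0) → z = -215
  (0, 129/5) → z = 1548/5

The optimum lies where s = 0 and 3s + 5t = 129.
Solving simultaneously gives s = 0, t = 129/5.

s = 0, t = 129/5, maximum z = 1548/5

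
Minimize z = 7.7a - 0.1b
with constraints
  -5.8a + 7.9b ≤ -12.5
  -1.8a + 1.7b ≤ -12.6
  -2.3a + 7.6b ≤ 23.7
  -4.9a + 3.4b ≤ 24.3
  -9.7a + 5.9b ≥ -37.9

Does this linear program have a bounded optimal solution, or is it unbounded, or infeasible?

unbounded

From the feasible point (-495/13, -10548/221), moving in the direction (-5.9, -9.7) keeps every constraint satisfied while z decreases without bound.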